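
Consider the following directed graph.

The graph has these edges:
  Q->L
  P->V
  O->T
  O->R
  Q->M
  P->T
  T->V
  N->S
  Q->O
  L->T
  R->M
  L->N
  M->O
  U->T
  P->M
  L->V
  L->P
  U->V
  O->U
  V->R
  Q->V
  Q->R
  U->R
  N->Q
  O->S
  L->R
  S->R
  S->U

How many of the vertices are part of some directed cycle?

A vertex is on a directed cycle iff it belongs to a strongly connected component of size ≥ 2 (or has a self-loop).
The vertices on cycles are {L, M, N, O, Q, R, S, T, U, V} — 10 in total.

10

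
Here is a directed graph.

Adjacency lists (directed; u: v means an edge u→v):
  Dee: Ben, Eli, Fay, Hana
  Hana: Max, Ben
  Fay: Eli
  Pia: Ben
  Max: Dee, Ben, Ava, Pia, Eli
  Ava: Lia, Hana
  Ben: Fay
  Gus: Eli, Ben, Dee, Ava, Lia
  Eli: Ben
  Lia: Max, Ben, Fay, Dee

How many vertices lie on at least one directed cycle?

8

A vertex is on a directed cycle iff it belongs to a strongly connected component of size ≥ 2 (or has a self-loop).
The vertices on cycles are {Ava, Ben, Dee, Eli, Fay, Lia, Max, Hana} — 8 in total.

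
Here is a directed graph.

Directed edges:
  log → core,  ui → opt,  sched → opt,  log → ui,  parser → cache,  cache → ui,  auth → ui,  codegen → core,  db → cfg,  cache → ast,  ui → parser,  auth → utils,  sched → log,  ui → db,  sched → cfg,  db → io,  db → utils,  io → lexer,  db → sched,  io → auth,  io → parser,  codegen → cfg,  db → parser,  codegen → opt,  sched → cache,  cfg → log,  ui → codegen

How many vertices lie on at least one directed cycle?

10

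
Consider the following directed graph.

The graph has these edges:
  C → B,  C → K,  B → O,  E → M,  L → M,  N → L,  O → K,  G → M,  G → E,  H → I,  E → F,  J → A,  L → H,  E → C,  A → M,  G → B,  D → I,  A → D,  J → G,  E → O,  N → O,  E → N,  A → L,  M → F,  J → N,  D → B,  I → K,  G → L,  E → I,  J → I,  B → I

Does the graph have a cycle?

No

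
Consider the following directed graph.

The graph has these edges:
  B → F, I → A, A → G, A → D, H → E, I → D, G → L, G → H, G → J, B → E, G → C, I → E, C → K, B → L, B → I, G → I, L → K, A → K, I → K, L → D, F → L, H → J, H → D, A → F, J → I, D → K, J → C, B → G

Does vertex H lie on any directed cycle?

H is on a cycle iff H can reach itself via ≥1 edge.
H → J → I → A → G → H — yes.

Yes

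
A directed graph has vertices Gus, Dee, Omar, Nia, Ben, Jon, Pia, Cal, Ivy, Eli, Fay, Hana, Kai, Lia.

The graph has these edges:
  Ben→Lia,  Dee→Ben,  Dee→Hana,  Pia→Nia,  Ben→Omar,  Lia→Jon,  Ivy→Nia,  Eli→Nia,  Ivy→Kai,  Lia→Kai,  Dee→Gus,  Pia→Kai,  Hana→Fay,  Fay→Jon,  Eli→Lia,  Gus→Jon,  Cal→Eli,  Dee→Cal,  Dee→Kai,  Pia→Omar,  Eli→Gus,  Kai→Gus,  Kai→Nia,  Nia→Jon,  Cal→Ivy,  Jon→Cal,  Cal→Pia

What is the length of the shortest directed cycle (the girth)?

4

For each vertex v, BFS finds the shortest path from v back to v.
The shortest such closed walk is Cal → Ivy → Nia → Jon → Cal, length 4.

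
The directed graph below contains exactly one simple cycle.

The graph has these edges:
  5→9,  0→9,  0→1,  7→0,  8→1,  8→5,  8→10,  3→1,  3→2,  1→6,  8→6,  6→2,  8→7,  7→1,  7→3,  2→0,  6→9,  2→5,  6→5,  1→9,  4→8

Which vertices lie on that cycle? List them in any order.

DFS with gray/black marking from 1:
1 gray
  6 gray
    5 gray
      9 gray
      9 black
    5 black
    6→9: 9 black — skip
    2 gray
      2→5: 5 black — skip
      0 gray
        0→9: 9 black — skip
        0→1: 1 is gray → back edge
Back edge closes the cycle 1 → 6 → 2 → 0 → 1; its vertices are {0, 1, 2, 6}.

0, 1, 2, 6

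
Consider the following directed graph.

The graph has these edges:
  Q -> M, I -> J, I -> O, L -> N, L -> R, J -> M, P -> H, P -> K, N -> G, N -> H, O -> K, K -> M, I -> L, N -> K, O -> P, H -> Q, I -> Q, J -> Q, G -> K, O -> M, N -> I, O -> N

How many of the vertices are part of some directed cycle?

4

A vertex is on a directed cycle iff it belongs to a strongly connected component of size ≥ 2 (or has a self-loop).
The vertices on cycles are {I, L, N, O} — 4 in total.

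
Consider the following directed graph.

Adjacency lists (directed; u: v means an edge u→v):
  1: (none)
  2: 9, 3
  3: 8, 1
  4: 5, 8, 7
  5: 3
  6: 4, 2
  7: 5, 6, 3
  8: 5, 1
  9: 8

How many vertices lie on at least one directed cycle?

A vertex is on a directed cycle iff it belongs to a strongly connected component of size ≥ 2 (or has a self-loop).
The vertices on cycles are {3, 4, 5, 6, 7, 8} — 6 in total.

6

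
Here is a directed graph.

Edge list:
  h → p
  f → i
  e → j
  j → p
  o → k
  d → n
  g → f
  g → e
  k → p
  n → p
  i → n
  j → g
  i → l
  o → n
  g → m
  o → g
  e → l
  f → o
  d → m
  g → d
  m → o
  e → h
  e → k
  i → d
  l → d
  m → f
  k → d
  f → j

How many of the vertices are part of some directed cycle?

A vertex is on a directed cycle iff it belongs to a strongly connected component of size ≥ 2 (or has a self-loop).
The vertices on cycles are {d, e, f, g, i, j, k, l, m, o} — 10 in total.

10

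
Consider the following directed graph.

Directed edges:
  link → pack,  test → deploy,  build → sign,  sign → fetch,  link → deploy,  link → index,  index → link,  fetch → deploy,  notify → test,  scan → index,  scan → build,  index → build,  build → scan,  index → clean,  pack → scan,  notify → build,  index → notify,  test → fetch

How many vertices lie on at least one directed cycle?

A vertex is on a directed cycle iff it belongs to a strongly connected component of size ≥ 2 (or has a self-loop).
The vertices on cycles are {link, pack, scan, build, index, notify} — 6 in total.

6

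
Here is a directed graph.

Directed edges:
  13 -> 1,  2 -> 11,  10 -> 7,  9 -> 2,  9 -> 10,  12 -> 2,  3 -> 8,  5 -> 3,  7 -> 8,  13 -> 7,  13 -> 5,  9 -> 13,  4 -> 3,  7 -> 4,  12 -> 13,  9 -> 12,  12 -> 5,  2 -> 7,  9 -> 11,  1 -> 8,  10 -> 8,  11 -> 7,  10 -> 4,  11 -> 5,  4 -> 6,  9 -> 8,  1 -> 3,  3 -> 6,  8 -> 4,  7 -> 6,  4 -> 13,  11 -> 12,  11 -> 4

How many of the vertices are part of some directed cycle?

10

A vertex is on a directed cycle iff it belongs to a strongly connected component of size ≥ 2 (or has a self-loop).
The vertices on cycles are {1, 2, 3, 4, 5, 7, 8, 11, 12, 13} — 10 in total.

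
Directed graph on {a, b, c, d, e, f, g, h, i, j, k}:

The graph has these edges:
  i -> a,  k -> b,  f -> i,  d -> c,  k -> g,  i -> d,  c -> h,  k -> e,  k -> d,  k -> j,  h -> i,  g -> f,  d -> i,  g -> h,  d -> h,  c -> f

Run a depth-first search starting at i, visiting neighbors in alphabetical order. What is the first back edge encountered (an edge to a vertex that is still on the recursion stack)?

DFS from i (visiting neighbors in alphabetical order); mark gray on enter, black on exit:
i gray
  a gray
  a black
  d gray
    c gray
      f gray
        f→i: i is gray → back edge
First back edge: f → i.

f->i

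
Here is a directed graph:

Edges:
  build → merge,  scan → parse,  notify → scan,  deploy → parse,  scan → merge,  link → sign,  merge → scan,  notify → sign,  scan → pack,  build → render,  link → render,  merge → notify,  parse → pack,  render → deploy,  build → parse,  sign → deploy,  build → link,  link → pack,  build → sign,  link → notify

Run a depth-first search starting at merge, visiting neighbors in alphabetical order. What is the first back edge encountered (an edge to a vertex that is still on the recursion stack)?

scan→merge

DFS from merge (visiting neighbors in alphabetical order); mark gray on enter, black on exit:
merge gray
  notify gray
    scan gray
      scan→merge: merge is gray → back edge
First back edge: scan → merge.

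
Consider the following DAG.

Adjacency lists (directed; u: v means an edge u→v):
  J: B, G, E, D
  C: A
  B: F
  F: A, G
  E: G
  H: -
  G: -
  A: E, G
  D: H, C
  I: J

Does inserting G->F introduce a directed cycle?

Adding G→F creates a cycle iff F can already reach G.
Path from F: F → G.
So F → … → G → F is a cycle.

Yes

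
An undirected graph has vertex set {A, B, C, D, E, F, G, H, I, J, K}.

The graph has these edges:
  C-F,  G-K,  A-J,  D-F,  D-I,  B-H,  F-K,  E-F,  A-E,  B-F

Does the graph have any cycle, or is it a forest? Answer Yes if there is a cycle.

No

DFS, tracking each vertex's parent; an edge to a visited non-parent vertex closes a cycle.
Start from B:
visit B (parent –)
  visit H (parent B)
    H–B: parent, skip
  visit F (parent B)
    visit E (parent F)
      visit A (parent E)
        visit J (parent A)
          J–A: parent, skip
        A–E: parent, skip
      E–F: parent, skip
    F–B: parent, skip
    visit D (parent F)
      D–F: parent, skip
      visit I (parent D)
        I–D: parent, skip
    visit K (parent F)
      visit G (parent K)
        G–K: parent, skip
      K–F: parent, skip
    visit C (parent F)
      C–F: parent, skip
No non-parent visited neighbor found — the graph is a forest.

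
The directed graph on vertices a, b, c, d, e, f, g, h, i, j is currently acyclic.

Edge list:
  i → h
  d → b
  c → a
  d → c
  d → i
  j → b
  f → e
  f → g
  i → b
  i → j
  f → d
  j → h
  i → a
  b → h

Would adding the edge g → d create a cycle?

No

Adding g→d creates a cycle iff d can already reach g.
Explore from d: no path reaches g. The graph stays acyclic.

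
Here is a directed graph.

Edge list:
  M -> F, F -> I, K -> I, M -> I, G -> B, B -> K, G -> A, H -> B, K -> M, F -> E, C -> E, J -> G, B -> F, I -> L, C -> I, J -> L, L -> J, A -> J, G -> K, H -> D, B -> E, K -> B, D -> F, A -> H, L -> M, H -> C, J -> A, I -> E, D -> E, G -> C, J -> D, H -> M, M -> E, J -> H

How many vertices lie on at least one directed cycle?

A vertex is on a directed cycle iff it belongs to a strongly connected component of size ≥ 2 (or has a self-loop).
The vertices on cycles are {A, B, C, D, F, G, H, I, J, K, L, M} — 12 in total.

12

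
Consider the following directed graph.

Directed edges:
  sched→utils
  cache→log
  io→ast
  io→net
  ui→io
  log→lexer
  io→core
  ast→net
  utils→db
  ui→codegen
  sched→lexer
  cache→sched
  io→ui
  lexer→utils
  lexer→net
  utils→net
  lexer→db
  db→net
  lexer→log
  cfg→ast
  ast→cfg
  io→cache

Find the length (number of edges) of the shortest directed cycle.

2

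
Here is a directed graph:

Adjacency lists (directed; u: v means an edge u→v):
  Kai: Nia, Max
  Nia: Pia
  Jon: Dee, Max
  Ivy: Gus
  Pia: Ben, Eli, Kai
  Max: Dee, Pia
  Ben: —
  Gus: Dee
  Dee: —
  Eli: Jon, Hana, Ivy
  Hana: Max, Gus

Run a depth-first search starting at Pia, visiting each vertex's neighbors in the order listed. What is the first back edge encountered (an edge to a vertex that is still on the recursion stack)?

Max->Pia

DFS from Pia (visiting each vertex's neighbors in the order listed); mark gray on enter, black on exit:
Pia gray
  Ben gray
  Ben black
  Eli gray
    Jon gray
      Dee gray
      Dee black
      Max gray
        Max→Dee: Dee black — skip
        Max→Pia: Pia is gray → back edge
First back edge: Max → Pia.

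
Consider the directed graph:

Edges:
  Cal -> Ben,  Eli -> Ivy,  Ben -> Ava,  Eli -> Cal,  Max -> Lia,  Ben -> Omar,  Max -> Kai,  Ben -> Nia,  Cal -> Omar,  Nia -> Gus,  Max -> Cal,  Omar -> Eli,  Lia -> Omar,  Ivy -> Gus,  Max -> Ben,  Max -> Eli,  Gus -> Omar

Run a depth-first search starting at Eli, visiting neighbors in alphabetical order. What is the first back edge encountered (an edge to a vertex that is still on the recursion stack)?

DFS from Eli (visiting neighbors in alphabetical order); mark gray on enter, black on exit:
Eli gray
  Cal gray
    Ben gray
      Ava gray
      Ava black
      Nia gray
        Gus gray
          Omar gray
            Omar→Eli: Eli is gray → back edge
First back edge: Omar → Eli.

Omar->Eli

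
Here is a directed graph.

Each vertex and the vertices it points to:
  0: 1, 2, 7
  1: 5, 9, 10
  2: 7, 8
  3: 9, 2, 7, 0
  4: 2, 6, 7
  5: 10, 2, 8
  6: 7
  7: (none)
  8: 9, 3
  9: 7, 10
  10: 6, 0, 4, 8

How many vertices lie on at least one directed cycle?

A vertex is on a directed cycle iff it belongs to a strongly connected component of size ≥ 2 (or has a self-loop).
The vertices on cycles are {0, 1, 2, 3, 4, 5, 8, 9, 10} — 9 in total.

9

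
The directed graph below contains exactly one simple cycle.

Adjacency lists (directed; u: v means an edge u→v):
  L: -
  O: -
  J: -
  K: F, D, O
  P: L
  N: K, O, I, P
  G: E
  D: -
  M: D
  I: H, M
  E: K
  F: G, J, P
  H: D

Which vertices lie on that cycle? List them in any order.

E, F, G, K

DFS with gray/black marking from K:
K gray
  F gray
    G gray
      E gray
        E→K: K is gray → back edge
Back edge closes the cycle K → F → G → E → K; its vertices are {E, F, G, K}.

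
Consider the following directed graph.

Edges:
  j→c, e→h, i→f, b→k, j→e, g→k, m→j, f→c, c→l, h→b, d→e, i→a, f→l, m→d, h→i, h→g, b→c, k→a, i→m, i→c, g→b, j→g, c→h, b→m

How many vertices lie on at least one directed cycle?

10

A vertex is on a directed cycle iff it belongs to a strongly connected component of size ≥ 2 (or has a self-loop).
The vertices on cycles are {b, c, d, e, f, g, h, i, j, m} — 10 in total.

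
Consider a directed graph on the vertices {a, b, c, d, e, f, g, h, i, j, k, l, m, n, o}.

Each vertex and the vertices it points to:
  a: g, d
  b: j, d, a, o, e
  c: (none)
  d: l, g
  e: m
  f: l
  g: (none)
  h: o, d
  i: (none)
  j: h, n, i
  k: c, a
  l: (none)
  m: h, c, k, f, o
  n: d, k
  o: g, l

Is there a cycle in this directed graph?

No

DFS with white/gray/black marking, starting from o:
o gray
  g gray
  g black
  l gray
  l black
o black
a gray
  a→g: g black — skip
  d gray
    d→l: l black — skip
    d→g: g black — skip
  d black
a black
b gray
  j gray
    h gray
      h→o: o black — skip
      h→d: d black — skip
    h black
    n gray
      n→d: d black — skip
      k gray
        c gray
        c black
        k→a: a black — skip
      k black
    n black
    i gray
    i black
  j black
  b→d: d black — skip
  b→a: a black — skip
  b→o: o black — skip
  e gray
    m gray
      m→h: h black — skip
      m→c: c black — skip
      m→k: k black — skip
      f gray
        f→l: l black — skip
      f black
      m→o: o black — skip
    m black
  e black
b black
Every edge goes to a white or black vertex — no back edge, so the graph is acyclic.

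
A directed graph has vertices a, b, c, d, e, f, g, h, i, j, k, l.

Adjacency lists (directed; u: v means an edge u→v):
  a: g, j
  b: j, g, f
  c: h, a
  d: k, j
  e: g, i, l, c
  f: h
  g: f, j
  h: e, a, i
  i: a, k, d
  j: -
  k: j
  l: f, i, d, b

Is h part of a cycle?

h is on a cycle iff h can reach itself via ≥1 edge.
h → e → c → h — yes.

Yes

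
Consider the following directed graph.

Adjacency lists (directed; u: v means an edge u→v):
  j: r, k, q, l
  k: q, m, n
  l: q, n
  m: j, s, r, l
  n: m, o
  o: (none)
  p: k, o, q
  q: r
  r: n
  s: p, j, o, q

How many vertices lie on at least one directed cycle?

9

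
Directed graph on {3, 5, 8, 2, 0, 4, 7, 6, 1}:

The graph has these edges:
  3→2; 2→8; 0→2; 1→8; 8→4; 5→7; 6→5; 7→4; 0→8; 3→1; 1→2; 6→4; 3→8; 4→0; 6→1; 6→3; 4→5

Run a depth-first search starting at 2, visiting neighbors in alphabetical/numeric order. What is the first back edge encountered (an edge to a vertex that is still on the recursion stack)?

DFS from 2 (visiting neighbors in alphabetical/numeric order); mark gray on enter, black on exit:
2 gray
  8 gray
    4 gray
      0 gray
        0→2: 2 is gray → back edge
First back edge: 0 → 2.

0→2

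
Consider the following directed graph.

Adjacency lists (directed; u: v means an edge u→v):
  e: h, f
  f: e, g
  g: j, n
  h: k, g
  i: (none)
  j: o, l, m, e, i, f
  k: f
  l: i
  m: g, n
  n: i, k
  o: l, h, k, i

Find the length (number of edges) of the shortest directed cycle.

2

For each vertex v, BFS finds the shortest path from v back to v.
The shortest such closed walk is e → f → e, length 2.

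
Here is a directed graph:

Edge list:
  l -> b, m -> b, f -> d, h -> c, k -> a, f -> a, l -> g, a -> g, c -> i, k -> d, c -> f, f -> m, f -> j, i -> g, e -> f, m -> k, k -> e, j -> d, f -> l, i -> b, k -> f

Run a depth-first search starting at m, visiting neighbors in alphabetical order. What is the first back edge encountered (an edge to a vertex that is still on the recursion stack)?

DFS from m (visiting neighbors in alphabetical order); mark gray on enter, black on exit:
m gray
  b gray
  b black
  k gray
    a gray
      g gray
      g black
    a black
    d gray
    d black
    e gray
      f gray
        f→a: a black — skip
        f→d: d black — skip
        j gray
          j→d: d black — skip
        j black
        l gray
          l→b: b black — skip
          l→g: g black — skip
        l black
        f→m: m is gray → back edge
First back edge: f → m.

f->m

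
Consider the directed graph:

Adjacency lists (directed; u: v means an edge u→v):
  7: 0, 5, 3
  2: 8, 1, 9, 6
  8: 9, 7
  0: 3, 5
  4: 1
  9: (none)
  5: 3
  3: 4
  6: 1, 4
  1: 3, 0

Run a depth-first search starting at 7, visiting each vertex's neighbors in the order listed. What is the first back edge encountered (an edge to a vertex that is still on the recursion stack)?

1→3

DFS from 7 (visiting each vertex's neighbors in the order listed); mark gray on enter, black on exit:
7 gray
  0 gray
    3 gray
      4 gray
        1 gray
          1→3: 3 is gray → back edge
First back edge: 1 → 3.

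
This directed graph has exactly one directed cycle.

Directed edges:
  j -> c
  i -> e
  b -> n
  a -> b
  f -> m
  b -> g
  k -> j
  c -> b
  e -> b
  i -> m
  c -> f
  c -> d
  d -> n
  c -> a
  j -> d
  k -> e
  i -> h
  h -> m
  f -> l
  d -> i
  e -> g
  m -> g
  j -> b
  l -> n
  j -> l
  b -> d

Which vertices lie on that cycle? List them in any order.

b, d, e, i

DFS with gray/black marking from d:
d gray
  i gray
    m gray
      g gray
      g black
    m black
    h gray
      h→m: m black — skip
    h black
    e gray
      e→g: g black — skip
      b gray
        n gray
        n black
        b→d: d is gray → back edge
Back edge closes the cycle d → i → e → b → d; its vertices are {b, d, e, i}.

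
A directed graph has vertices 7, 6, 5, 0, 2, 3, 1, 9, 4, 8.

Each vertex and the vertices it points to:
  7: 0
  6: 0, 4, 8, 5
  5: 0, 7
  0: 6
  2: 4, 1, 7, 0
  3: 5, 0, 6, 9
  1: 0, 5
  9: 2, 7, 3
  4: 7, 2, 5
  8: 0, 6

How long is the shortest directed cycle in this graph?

2

For each vertex v, BFS finds the shortest path from v back to v.
The shortest such closed walk is 3 → 9 → 3, length 2.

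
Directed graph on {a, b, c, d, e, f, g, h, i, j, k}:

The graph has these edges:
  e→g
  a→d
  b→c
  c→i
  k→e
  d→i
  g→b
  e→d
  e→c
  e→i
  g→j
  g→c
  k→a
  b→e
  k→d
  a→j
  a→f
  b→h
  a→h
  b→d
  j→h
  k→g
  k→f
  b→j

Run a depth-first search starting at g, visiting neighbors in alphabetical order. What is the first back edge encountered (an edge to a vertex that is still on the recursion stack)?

e→g

DFS from g (visiting neighbors in alphabetical order); mark gray on enter, black on exit:
g gray
  b gray
    c gray
      i gray
      i black
    c black
    d gray
      d→i: i black — skip
    d black
    e gray
      e→c: c black — skip
      e→d: d black — skip
      e→g: g is gray → back edge
First back edge: e → g.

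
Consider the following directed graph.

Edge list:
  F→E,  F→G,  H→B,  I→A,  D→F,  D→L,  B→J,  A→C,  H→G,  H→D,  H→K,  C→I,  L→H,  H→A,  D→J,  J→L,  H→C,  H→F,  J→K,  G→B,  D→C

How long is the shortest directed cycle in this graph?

For each vertex v, BFS finds the shortest path from v back to v.
The shortest such closed walk is H → D → L → H, length 3.

3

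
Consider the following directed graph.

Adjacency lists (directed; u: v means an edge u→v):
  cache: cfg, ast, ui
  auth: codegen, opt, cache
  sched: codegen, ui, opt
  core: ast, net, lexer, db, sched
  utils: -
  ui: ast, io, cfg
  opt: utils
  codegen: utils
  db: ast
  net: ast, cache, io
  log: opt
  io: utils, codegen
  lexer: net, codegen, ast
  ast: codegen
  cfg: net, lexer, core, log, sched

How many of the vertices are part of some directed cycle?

7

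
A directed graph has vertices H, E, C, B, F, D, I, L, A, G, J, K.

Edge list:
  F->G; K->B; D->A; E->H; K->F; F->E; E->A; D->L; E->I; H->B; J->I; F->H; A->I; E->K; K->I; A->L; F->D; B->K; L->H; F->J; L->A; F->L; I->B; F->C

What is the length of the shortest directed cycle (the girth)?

2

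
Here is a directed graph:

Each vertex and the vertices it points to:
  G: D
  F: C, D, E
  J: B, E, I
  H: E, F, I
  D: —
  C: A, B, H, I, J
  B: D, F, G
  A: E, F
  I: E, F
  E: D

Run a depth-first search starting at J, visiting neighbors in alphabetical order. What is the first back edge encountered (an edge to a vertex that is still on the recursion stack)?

A→F

DFS from J (visiting neighbors in alphabetical order); mark gray on enter, black on exit:
J gray
  B gray
    D gray
    D black
    F gray
      C gray
        A gray
          E gray
            E→D: D black — skip
          E black
          A→F: F is gray → back edge
First back edge: A → F.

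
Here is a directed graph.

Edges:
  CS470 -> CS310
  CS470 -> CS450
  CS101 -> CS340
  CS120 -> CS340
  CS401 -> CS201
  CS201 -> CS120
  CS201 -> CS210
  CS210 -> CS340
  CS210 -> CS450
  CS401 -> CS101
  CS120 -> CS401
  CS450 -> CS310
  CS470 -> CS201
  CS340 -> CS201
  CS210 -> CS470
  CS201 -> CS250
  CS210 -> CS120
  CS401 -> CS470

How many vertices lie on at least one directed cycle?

7

A vertex is on a directed cycle iff it belongs to a strongly connected component of size ≥ 2 (or has a self-loop).
The vertices on cycles are {CS101, CS120, CS201, CS210, CS340, CS401, CS470} — 7 in total.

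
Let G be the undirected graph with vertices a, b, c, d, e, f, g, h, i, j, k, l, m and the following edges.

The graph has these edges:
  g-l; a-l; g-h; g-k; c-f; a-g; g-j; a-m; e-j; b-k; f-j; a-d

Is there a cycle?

Yes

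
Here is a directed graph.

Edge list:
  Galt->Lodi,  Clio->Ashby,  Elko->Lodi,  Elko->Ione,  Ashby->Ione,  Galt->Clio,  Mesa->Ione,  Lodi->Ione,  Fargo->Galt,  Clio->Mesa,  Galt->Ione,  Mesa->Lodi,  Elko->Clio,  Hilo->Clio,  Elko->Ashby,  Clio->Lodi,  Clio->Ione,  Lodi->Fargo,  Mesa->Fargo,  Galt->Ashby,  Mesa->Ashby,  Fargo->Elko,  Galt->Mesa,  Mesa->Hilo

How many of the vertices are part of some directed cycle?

A vertex is on a directed cycle iff it belongs to a strongly connected component of size ≥ 2 (or has a self-loop).
The vertices on cycles are {Clio, Elko, Galt, Hilo, Lodi, Mesa, Fargo} — 7 in total.

7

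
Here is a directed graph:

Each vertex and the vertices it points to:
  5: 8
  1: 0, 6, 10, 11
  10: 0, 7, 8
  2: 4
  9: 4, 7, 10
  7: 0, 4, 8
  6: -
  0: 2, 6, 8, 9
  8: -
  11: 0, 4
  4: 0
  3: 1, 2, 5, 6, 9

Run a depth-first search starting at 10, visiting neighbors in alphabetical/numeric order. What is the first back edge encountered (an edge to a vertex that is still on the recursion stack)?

DFS from 10 (visiting neighbors in alphabetical/numeric order); mark gray on enter, black on exit:
10 gray
  0 gray
    2 gray
      4 gray
        4→0: 0 is gray → back edge
First back edge: 4 → 0.

4->0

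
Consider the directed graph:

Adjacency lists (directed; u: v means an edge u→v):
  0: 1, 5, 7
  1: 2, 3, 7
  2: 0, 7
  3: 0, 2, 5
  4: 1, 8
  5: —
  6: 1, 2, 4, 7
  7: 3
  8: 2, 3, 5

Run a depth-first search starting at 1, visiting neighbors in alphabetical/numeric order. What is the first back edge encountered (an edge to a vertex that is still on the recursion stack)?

DFS from 1 (visiting neighbors in alphabetical/numeric order); mark gray on enter, black on exit:
1 gray
  2 gray
    0 gray
      0→1: 1 is gray → back edge
First back edge: 0 → 1.

0→1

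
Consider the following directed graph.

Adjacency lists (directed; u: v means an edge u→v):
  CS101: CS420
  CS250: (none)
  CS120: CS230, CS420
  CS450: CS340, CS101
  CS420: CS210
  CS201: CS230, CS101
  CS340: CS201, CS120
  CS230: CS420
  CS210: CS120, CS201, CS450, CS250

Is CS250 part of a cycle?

No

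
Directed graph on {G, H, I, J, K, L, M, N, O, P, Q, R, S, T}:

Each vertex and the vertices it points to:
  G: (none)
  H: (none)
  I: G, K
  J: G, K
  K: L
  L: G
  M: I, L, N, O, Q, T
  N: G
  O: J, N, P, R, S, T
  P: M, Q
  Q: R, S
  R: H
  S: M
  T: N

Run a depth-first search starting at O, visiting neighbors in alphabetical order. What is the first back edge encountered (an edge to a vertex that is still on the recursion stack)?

M->O

DFS from O (visiting neighbors in alphabetical order); mark gray on enter, black on exit:
O gray
  J gray
    G gray
    G black
    K gray
      L gray
        L→G: G black — skip
      L black
    K black
  J black
  N gray
    N→G: G black — skip
  N black
  P gray
    M gray
      I gray
        I→G: G black — skip
        I→K: K black — skip
      I black
      M→L: L black — skip
      M→N: N black — skip
      M→O: O is gray → back edge
First back edge: M → O.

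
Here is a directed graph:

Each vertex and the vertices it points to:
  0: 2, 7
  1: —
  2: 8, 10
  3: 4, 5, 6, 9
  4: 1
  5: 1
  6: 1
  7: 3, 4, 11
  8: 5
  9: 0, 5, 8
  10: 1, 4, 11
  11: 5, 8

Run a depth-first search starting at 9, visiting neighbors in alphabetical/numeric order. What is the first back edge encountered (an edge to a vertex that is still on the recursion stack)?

3->9

DFS from 9 (visiting neighbors in alphabetical/numeric order); mark gray on enter, black on exit:
9 gray
  0 gray
    2 gray
      8 gray
        5 gray
          1 gray
          1 black
        5 black
      8 black
      10 gray
        10→1: 1 black — skip
        4 gray
          4→1: 1 black — skip
        4 black
        11 gray
          11→5: 5 black — skip
          11→8: 8 black — skip
        11 black
      10 black
    2 black
    7 gray
      3 gray
        3→4: 4 black — skip
        3→5: 5 black — skip
        6 gray
          6→1: 1 black — skip
        6 black
        3→9: 9 is gray → back edge
First back edge: 3 → 9.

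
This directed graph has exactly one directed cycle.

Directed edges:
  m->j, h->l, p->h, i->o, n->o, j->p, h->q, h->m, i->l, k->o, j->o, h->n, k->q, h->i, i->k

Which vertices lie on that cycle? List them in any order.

h, j, m, p

DFS with gray/black marking from p:
p gray
  h gray
    n gray
      o gray
      o black
    n black
    q gray
    q black
    m gray
      j gray
        j→p: p is gray → back edge
Back edge closes the cycle p → h → m → j → p; its vertices are {h, j, m, p}.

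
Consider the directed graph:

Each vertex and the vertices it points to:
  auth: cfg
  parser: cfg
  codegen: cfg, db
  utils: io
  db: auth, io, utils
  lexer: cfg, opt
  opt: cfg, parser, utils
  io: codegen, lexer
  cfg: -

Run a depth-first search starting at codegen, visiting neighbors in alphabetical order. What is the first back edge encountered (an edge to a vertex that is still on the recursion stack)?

io→codegen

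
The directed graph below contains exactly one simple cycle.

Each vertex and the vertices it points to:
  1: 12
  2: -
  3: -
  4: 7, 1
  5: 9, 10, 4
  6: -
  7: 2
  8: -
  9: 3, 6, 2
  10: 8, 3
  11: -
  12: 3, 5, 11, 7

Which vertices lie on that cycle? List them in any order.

DFS with gray/black marking from 1:
1 gray
  12 gray
    3 gray
    3 black
    5 gray
      9 gray
        9→3: 3 black — skip
        6 gray
        6 black
        2 gray
        2 black
      9 black
      10 gray
        8 gray
        8 black
        10→3: 3 black — skip
      10 black
      4 gray
        7 gray
          7→2: 2 black — skip
        7 black
        4→1: 1 is gray → back edge
Back edge closes the cycle 1 → 12 → 5 → 4 → 1; its vertices are {1, 4, 5, 12}.

1, 4, 5, 12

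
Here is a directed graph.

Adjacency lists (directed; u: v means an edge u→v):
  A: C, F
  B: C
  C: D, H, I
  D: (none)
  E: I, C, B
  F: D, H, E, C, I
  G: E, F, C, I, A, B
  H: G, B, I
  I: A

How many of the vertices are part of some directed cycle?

8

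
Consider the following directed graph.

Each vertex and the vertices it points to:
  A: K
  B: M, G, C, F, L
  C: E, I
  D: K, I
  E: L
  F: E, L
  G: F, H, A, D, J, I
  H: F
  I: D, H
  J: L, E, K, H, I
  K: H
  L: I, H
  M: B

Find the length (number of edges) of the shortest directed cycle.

2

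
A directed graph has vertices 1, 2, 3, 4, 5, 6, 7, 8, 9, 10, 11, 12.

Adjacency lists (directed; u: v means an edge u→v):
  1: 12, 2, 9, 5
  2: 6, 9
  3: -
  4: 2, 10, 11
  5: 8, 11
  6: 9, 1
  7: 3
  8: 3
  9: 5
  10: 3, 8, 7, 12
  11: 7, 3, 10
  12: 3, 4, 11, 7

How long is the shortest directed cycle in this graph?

3

For each vertex v, BFS finds the shortest path from v back to v.
The shortest such closed walk is 4 → 10 → 12 → 4, length 3.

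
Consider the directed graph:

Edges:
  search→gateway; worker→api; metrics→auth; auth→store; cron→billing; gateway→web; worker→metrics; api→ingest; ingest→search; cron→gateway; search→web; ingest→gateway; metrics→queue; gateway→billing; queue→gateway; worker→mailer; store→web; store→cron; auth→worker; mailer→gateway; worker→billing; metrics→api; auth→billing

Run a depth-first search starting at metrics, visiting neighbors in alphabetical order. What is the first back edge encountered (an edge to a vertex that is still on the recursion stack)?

worker→metrics

DFS from metrics (visiting neighbors in alphabetical order); mark gray on enter, black on exit:
metrics gray
  api gray
    ingest gray
      gateway gray
        billing gray
        billing black
        web gray
        web black
      gateway black
      search gray
        search→gateway: gateway black — skip
        search→web: web black — skip
      search black
    ingest black
  api black
  auth gray
    auth→billing: billing black — skip
    store gray
      cron gray
        cron→billing: billing black — skip
        cron→gateway: gateway black — skip
      cron black
      store→web: web black — skip
    store black
    worker gray
      worker→api: api black — skip
      worker→billing: billing black — skip
      mailer gray
        mailer→gateway: gateway black — skip
      mailer black
      worker→metrics: metrics is gray → back edge
First back edge: worker → metrics.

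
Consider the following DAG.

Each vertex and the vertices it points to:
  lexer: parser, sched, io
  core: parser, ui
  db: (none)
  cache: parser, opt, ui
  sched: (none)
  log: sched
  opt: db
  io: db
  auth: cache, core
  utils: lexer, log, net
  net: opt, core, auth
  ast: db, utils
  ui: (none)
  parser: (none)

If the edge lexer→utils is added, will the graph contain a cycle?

Yes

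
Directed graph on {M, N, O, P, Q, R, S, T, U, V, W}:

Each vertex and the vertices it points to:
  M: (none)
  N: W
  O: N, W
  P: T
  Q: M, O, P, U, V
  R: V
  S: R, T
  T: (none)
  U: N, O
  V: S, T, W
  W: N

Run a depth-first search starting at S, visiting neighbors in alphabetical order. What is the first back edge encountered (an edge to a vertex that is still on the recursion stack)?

DFS from S (visiting neighbors in alphabetical order); mark gray on enter, black on exit:
S gray
  R gray
    V gray
      V→S: S is gray → back edge
First back edge: V → S.

V->S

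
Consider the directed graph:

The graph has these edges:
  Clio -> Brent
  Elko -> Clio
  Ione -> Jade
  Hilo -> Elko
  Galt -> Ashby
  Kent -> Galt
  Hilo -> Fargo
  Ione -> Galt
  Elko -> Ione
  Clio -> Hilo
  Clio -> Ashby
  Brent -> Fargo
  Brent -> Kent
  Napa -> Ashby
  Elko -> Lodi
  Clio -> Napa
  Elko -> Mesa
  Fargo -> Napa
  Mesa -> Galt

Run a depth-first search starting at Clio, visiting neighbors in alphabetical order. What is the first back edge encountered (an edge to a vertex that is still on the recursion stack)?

DFS from Clio (visiting neighbors in alphabetical order); mark gray on enter, black on exit:
Clio gray
  Ashby gray
  Ashby black
  Brent gray
    Fargo gray
      Napa gray
        Napa→Ashby: Ashby black — skip
      Napa black
    Fargo black
    Kent gray
      Galt gray
        Galt→Ashby: Ashby black — skip
      Galt black
    Kent black
  Brent black
  Hilo gray
    Elko gray
      Elko→Clio: Clio is gray → back edge
First back edge: Elko → Clio.

Elko->Clio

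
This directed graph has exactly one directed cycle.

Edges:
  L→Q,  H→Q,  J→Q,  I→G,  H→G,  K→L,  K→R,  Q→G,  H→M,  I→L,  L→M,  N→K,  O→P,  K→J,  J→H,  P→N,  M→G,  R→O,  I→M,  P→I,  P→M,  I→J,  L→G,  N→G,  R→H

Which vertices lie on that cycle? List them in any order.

K, N, O, P, R

DFS with gray/black marking from P:
P gray
  M gray
    G gray
    G black
  M black
  N gray
    N→G: G black — skip
    K gray
      L gray
        L→G: G black — skip
        L→M: M black — skip
        Q gray
          Q→G: G black — skip
        Q black
      L black
      R gray
        H gray
          H→G: G black — skip
          H→Q: Q black — skip
          H→M: M black — skip
        H black
        O gray
          O→P: P is gray → back edge
Back edge closes the cycle P → N → K → R → O → P; its vertices are {K, N, O, P, R}.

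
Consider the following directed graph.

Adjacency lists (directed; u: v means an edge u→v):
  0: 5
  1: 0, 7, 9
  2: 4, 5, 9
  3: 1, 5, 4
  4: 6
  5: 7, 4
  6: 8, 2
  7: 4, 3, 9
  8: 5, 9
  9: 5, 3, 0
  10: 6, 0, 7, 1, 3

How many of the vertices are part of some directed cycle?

10

A vertex is on a directed cycle iff it belongs to a strongly connected component of size ≥ 2 (or has a self-loop).
The vertices on cycles are {0, 1, 2, 3, 4, 5, 6, 7, 8, 9} — 10 in total.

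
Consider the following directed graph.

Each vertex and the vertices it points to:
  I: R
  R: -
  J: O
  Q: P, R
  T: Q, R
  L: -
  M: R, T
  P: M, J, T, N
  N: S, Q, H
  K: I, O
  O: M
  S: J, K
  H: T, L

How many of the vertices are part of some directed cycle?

10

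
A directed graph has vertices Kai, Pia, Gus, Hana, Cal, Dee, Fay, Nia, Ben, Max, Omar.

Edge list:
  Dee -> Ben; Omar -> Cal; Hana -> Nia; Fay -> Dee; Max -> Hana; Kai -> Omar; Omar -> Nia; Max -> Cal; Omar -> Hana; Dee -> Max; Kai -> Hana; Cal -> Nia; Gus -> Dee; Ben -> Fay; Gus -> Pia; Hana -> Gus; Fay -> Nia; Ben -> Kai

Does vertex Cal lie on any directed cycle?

No

Cal lies on a cycle iff there is a path from Cal back to itself.
Exploring from Cal, it never reaches itself; equivalently, its strongly connected component is a singleton.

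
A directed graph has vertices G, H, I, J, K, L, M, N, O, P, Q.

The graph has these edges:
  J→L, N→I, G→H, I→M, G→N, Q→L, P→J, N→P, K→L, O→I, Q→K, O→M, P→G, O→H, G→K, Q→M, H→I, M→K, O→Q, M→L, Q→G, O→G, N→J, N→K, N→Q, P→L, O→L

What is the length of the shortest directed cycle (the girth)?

3

For each vertex v, BFS finds the shortest path from v back to v.
The shortest such closed walk is G → N → P → G, length 3.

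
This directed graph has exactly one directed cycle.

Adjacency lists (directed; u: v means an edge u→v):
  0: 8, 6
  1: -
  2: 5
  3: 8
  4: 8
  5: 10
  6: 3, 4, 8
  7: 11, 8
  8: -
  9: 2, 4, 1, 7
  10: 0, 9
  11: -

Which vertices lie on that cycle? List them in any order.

DFS with gray/black marking from 10:
10 gray
  0 gray
    8 gray
    8 black
    6 gray
      3 gray
        3→8: 8 black — skip
      3 black
      4 gray
        4→8: 8 black — skip
      4 black
      6→8: 8 black — skip
    6 black
  0 black
  9 gray
    2 gray
      5 gray
        5→10: 10 is gray → back edge
Back edge closes the cycle 10 → 9 → 2 → 5 → 10; its vertices are {2, 5, 9, 10}.

2, 5, 9, 10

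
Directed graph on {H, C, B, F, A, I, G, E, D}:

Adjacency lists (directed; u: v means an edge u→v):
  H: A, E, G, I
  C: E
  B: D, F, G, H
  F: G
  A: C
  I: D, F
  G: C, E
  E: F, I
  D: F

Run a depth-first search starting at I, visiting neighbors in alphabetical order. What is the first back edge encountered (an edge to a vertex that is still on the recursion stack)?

DFS from I (visiting neighbors in alphabetical order); mark gray on enter, black on exit:
I gray
  D gray
    F gray
      G gray
        C gray
          E gray
            E→F: F is gray → back edge
First back edge: E → F.

E->F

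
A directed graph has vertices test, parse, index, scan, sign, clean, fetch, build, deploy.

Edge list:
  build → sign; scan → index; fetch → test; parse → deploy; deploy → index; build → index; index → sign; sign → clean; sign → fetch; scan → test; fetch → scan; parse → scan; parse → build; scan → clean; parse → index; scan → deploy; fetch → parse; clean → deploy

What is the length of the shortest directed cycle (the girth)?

For each vertex v, BFS finds the shortest path from v back to v.
The shortest such closed walk is sign → clean → deploy → index → sign, length 4.

4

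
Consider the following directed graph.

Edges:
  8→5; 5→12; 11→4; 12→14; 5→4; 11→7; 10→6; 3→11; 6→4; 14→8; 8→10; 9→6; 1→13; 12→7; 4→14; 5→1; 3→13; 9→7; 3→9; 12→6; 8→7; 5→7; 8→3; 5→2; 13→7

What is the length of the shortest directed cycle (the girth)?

4

For each vertex v, BFS finds the shortest path from v back to v.
The shortest such closed walk is 8 → 5 → 4 → 14 → 8, length 4.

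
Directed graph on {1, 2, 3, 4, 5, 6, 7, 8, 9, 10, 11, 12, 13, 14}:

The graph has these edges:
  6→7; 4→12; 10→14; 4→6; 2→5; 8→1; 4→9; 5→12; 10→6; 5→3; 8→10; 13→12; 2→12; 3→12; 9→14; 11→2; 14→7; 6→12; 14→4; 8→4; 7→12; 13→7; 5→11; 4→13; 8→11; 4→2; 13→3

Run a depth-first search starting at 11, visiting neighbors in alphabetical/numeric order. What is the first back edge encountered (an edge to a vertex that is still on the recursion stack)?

5→11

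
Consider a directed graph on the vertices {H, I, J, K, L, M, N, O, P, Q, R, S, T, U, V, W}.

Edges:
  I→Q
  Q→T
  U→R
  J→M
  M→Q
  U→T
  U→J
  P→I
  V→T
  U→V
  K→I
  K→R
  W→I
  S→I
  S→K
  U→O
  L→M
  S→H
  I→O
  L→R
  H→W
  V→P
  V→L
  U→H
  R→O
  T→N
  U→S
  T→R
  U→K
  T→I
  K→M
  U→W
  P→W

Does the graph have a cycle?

Yes

DFS with white/gray/black marking, starting from K:
K gray
  R gray
    O gray
    O black
  R black
  M gray
    Q gray
      T gray
        N gray
        N black
        I gray
          I→Q: Q is gray → back edge
Back edge found, so a cycle exists: Q → T → I → Q.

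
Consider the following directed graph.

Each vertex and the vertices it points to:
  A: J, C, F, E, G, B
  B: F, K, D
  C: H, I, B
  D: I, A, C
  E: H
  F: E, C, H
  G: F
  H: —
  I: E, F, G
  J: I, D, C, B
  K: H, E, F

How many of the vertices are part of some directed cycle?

A vertex is on a directed cycle iff it belongs to a strongly connected component of size ≥ 2 (or has a self-loop).
The vertices on cycles are {A, B, C, D, F, G, I, J, K} — 9 in total.

9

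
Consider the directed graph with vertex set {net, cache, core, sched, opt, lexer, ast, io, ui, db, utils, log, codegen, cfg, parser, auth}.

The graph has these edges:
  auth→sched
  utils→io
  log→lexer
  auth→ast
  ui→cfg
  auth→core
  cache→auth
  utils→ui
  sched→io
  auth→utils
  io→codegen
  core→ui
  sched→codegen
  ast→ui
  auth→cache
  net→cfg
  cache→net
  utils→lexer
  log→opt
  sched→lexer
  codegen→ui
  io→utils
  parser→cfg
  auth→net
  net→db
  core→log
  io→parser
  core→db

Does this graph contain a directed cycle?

Yes

DFS with white/gray/black marking, starting from cfg:
cfg gray
cfg black
net gray
  net→cfg: cfg black — skip
  db gray
  db black
net black
cache gray
  cache→net: net black — skip
  auth gray
    sched gray
      codegen gray
        ui gray
          ui→cfg: cfg black — skip
        ui black
      codegen black
      io gray
        utils gray
          lexer gray
          lexer black
          utils→ui: ui black — skip
          utils→io: io is gray → back edge
Back edge found, so a cycle exists: io → utils → io.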